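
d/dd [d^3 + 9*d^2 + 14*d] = 3*d^2 + 18*d + 14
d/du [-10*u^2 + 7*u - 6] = 7 - 20*u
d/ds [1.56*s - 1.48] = 1.56000000000000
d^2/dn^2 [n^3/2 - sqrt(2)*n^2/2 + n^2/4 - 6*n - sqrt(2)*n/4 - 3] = 3*n - sqrt(2) + 1/2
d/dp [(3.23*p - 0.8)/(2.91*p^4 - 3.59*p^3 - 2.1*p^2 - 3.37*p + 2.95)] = (-28.1979*p^4 + 32.5034*p^3 - 1.833*p^2 - 3.36*p + 6.8325)/(8.4681*p^8 - 20.8938*p^7 + 0.666099999999998*p^6 - 4.5354*p^5 + 45.7756*p^4 - 7.027*p^3 - 1.0331*p^2 - 19.883*p + 8.7025)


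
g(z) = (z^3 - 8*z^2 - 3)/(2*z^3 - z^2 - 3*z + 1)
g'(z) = (3*z^2 - 16*z)/(2*z^3 - z^2 - 3*z + 1) + (-6*z^2 + 2*z + 3)*(z^3 - 8*z^2 - 3)/(2*z^3 - z^2 - 3*z + 1)^2 = (15*z^4 - 6*z^3 + 45*z^2 - 22*z - 9)/(4*z^6 - 4*z^5 - 11*z^4 + 10*z^3 + 7*z^2 - 6*z + 1)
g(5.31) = -0.31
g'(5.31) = 0.19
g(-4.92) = 1.28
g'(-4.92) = 0.18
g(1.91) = -4.54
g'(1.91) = 8.77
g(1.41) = -41.46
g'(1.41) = 609.47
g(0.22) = -10.79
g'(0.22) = -119.41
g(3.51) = -0.90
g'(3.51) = 0.59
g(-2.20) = 2.83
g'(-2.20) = 1.96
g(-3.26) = 1.77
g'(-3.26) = 0.51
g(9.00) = 0.06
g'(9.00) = 0.05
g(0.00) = -3.00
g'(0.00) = -9.00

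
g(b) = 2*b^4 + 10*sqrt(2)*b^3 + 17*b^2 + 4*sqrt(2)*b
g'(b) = 8*b^3 + 30*sqrt(2)*b^2 + 34*b + 4*sqrt(2)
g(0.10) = 0.75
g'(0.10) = 9.49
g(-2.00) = -24.45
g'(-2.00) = 43.36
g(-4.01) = -144.08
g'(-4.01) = 35.69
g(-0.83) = -0.12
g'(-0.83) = 2.09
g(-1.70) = -13.26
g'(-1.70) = 31.17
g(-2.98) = -82.42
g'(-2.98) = 69.39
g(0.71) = 18.16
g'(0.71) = 54.05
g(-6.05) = 135.80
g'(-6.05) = -418.69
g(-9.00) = 4138.47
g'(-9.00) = -2695.80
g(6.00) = 6292.64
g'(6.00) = 3465.01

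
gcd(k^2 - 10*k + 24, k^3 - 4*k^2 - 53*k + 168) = 1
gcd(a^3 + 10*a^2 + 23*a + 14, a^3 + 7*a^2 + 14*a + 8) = a^2 + 3*a + 2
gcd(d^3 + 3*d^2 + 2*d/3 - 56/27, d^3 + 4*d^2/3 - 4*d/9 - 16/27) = d^2 + 2*d/3 - 8/9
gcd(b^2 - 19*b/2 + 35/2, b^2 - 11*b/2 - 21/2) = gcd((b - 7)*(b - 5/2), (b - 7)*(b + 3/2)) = b - 7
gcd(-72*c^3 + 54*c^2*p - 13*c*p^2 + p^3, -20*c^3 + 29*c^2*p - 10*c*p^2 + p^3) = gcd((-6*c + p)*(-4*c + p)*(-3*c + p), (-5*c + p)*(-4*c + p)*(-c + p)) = -4*c + p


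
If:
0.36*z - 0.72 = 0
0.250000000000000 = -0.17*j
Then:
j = -1.47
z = 2.00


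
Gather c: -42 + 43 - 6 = -5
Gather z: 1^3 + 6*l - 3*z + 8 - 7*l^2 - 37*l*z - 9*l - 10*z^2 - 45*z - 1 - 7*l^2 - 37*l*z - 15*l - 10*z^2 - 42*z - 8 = -14*l^2 - 18*l - 20*z^2 + z*(-74*l - 90)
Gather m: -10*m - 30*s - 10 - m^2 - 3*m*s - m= -m^2 + m*(-3*s - 11) - 30*s - 10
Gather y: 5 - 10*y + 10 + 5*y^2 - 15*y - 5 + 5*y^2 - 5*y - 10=10*y^2 - 30*y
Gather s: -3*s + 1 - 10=-3*s - 9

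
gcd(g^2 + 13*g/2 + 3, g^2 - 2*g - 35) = 1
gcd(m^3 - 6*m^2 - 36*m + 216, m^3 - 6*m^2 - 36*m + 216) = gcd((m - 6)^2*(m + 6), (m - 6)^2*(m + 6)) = m^3 - 6*m^2 - 36*m + 216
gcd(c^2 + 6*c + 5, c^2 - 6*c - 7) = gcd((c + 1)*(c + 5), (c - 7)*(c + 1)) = c + 1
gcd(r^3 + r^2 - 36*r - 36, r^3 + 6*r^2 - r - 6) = r^2 + 7*r + 6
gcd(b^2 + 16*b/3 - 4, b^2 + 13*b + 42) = b + 6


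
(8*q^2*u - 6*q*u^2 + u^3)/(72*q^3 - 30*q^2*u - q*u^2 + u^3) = u*(2*q - u)/(18*q^2 - 3*q*u - u^2)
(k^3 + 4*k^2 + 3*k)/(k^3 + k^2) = (k + 3)/k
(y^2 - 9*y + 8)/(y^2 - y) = (y - 8)/y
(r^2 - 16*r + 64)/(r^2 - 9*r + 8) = (r - 8)/(r - 1)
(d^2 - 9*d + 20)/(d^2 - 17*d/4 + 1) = 4*(d - 5)/(4*d - 1)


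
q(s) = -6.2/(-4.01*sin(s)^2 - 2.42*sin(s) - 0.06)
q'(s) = -6.2*(8.02*sin(s)*cos(s) + 2.42*cos(s))/(-4.01*sin(s)^2 - 2.42*sin(s) - 0.06)^2 = -(49.724*sin(s) + 15.004)*cos(s)/(4.01*sin(s)^2 + 2.42*sin(s) + 0.06)^2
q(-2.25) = 10.25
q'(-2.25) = -40.69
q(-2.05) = 5.79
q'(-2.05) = -11.72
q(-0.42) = -23.84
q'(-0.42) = 71.18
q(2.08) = 1.19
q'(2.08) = 1.04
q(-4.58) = 0.97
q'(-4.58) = 0.21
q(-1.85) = 4.31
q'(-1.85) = -4.36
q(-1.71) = 3.88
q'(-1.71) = -1.86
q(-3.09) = -114.53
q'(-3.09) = 4239.21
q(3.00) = 12.88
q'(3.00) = 94.08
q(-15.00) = 34.06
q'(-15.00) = -397.35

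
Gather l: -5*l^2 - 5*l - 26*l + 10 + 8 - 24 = -5*l^2 - 31*l - 6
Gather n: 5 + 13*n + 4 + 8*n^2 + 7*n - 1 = 8*n^2 + 20*n + 8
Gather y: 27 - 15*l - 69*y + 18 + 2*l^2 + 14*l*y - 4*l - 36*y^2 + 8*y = 2*l^2 - 19*l - 36*y^2 + y*(14*l - 61) + 45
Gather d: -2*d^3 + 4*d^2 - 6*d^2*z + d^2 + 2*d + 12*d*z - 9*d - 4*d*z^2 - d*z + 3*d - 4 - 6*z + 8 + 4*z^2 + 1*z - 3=-2*d^3 + d^2*(5 - 6*z) + d*(-4*z^2 + 11*z - 4) + 4*z^2 - 5*z + 1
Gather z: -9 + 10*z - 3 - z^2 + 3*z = -z^2 + 13*z - 12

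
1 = 1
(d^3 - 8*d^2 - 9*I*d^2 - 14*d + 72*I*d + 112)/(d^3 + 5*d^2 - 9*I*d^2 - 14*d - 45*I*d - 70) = (d - 8)/(d + 5)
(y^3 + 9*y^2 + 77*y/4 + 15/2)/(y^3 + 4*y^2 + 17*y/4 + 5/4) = (y + 6)/(y + 1)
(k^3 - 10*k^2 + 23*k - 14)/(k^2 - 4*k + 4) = (k^2 - 8*k + 7)/(k - 2)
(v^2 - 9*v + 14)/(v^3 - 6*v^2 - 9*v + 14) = (v - 2)/(v^2 + v - 2)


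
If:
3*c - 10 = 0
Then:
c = 10/3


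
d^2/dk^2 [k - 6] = 0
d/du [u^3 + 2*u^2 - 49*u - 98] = 3*u^2 + 4*u - 49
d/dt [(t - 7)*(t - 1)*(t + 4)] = 3*t^2 - 8*t - 25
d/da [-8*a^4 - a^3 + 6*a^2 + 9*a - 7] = -32*a^3 - 3*a^2 + 12*a + 9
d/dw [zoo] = 0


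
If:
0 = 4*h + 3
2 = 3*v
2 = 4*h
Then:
No Solution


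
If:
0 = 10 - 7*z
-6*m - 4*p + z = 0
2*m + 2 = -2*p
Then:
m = 19/7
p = -26/7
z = 10/7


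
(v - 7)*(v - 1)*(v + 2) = v^3 - 6*v^2 - 9*v + 14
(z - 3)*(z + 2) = z^2 - z - 6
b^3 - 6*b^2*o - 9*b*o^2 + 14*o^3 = (b - 7*o)*(b - o)*(b + 2*o)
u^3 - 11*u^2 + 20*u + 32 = (u - 8)*(u - 4)*(u + 1)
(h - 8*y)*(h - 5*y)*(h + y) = h^3 - 12*h^2*y + 27*h*y^2 + 40*y^3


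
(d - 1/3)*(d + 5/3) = d^2 + 4*d/3 - 5/9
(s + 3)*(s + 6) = s^2 + 9*s + 18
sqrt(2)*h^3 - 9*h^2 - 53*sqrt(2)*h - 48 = (h - 8*sqrt(2))*(h + 3*sqrt(2))*(sqrt(2)*h + 1)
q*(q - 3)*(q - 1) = q^3 - 4*q^2 + 3*q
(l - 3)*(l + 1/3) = l^2 - 8*l/3 - 1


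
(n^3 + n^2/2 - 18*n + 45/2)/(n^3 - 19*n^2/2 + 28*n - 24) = (n^2 + 2*n - 15)/(n^2 - 8*n + 16)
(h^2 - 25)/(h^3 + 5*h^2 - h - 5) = (h - 5)/(h^2 - 1)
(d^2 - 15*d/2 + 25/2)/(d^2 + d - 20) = (d^2 - 15*d/2 + 25/2)/(d^2 + d - 20)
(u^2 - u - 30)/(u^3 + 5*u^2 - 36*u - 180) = 1/(u + 6)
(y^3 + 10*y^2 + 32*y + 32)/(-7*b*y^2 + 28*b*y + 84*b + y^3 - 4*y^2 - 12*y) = (y^2 + 8*y + 16)/(-7*b*y + 42*b + y^2 - 6*y)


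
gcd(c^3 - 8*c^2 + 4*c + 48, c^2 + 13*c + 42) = 1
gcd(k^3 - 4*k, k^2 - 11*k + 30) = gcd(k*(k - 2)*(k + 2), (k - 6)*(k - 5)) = 1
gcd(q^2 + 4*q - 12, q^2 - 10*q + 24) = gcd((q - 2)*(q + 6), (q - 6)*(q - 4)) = 1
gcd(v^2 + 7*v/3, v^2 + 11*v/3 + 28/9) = v + 7/3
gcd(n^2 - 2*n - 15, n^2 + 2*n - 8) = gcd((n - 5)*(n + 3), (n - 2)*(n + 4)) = 1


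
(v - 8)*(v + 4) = v^2 - 4*v - 32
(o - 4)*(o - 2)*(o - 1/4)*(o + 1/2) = o^4 - 23*o^3/4 + 51*o^2/8 + 11*o/4 - 1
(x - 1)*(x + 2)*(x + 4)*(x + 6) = x^4 + 11*x^3 + 32*x^2 + 4*x - 48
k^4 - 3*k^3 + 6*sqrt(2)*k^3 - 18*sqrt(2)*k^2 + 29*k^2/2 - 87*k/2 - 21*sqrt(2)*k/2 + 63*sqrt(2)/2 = (k - 3)*(k - sqrt(2)/2)*(k + 3*sqrt(2))*(k + 7*sqrt(2)/2)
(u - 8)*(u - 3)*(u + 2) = u^3 - 9*u^2 + 2*u + 48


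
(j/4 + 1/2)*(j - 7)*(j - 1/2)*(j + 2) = j^4/4 - 7*j^3/8 - 45*j^2/8 - 4*j + 7/2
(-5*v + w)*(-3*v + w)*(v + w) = 15*v^3 + 7*v^2*w - 7*v*w^2 + w^3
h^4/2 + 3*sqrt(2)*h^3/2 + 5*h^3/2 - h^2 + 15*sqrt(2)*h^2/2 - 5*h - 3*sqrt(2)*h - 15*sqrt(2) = (h/2 + sqrt(2)/2)*(h + 5)*(h - sqrt(2))*(h + 3*sqrt(2))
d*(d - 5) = d^2 - 5*d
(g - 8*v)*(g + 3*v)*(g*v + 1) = g^3*v - 5*g^2*v^2 + g^2 - 24*g*v^3 - 5*g*v - 24*v^2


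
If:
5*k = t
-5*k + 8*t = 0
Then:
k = 0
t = 0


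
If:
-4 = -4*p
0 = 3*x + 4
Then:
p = 1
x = -4/3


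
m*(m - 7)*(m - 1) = m^3 - 8*m^2 + 7*m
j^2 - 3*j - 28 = (j - 7)*(j + 4)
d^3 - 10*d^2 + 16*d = d*(d - 8)*(d - 2)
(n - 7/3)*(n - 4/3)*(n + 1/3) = n^3 - 10*n^2/3 + 17*n/9 + 28/27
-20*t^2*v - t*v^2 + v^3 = v*(-5*t + v)*(4*t + v)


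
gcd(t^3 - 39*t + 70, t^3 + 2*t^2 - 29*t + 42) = t^2 + 5*t - 14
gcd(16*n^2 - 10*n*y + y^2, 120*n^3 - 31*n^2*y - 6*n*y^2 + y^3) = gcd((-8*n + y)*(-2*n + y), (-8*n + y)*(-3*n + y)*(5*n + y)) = -8*n + y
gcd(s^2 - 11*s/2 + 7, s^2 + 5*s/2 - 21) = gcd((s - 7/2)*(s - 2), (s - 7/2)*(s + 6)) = s - 7/2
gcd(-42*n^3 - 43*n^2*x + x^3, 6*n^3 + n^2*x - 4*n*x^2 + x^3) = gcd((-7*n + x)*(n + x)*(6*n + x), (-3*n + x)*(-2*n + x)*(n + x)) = n + x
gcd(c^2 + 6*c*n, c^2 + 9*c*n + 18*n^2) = c + 6*n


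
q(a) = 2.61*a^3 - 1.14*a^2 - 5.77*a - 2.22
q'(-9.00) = 648.98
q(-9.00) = -1945.32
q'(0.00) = -5.77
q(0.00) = -2.22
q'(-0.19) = -5.05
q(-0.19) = -1.18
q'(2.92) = 54.33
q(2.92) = 36.19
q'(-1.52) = 15.79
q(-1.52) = -5.25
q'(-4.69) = 177.15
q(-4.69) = -269.49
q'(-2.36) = 43.22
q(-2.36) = -29.26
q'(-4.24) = 144.66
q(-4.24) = -197.20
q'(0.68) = -3.70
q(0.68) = -5.85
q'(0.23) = -5.88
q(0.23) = -3.58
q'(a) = 7.83*a^2 - 2.28*a - 5.77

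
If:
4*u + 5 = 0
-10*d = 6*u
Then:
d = 3/4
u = -5/4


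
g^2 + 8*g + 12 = (g + 2)*(g + 6)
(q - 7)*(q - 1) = q^2 - 8*q + 7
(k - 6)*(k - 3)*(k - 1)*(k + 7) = k^4 - 3*k^3 - 43*k^2 + 171*k - 126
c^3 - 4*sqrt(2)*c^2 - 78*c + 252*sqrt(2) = (c - 7*sqrt(2))*(c - 3*sqrt(2))*(c + 6*sqrt(2))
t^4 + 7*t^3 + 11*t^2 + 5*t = t*(t + 1)^2*(t + 5)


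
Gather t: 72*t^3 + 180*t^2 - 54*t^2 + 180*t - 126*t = 72*t^3 + 126*t^2 + 54*t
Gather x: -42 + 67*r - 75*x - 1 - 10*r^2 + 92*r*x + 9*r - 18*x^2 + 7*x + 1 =-10*r^2 + 76*r - 18*x^2 + x*(92*r - 68) - 42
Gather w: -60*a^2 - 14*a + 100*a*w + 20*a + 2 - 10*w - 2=-60*a^2 + 6*a + w*(100*a - 10)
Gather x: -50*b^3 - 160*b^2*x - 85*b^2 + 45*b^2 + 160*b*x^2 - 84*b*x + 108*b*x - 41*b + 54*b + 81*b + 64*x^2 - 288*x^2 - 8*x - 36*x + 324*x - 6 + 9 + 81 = -50*b^3 - 40*b^2 + 94*b + x^2*(160*b - 224) + x*(-160*b^2 + 24*b + 280) + 84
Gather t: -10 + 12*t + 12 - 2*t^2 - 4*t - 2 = -2*t^2 + 8*t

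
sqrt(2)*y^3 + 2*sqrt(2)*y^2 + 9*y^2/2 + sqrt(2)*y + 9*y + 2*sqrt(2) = (y + 2)*(y + 2*sqrt(2))*(sqrt(2)*y + 1/2)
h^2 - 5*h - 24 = (h - 8)*(h + 3)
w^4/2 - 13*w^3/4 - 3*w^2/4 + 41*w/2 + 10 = (w/2 + 1)*(w - 5)*(w - 4)*(w + 1/2)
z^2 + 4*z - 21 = (z - 3)*(z + 7)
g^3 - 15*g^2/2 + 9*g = g*(g - 6)*(g - 3/2)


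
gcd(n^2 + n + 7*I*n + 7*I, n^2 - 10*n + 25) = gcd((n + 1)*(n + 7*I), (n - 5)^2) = 1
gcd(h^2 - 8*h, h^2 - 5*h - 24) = h - 8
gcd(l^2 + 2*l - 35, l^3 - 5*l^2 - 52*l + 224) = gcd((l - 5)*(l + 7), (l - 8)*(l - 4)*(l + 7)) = l + 7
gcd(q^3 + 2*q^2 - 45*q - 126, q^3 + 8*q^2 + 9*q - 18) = q^2 + 9*q + 18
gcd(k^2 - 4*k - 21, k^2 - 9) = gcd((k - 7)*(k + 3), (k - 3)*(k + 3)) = k + 3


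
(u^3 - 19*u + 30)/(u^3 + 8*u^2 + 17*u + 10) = (u^2 - 5*u + 6)/(u^2 + 3*u + 2)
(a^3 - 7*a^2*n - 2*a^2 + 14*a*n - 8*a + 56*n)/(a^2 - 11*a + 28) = (a^2 - 7*a*n + 2*a - 14*n)/(a - 7)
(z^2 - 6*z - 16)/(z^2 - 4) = (z - 8)/(z - 2)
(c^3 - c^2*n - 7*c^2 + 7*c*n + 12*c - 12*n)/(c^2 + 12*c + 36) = (c^3 - c^2*n - 7*c^2 + 7*c*n + 12*c - 12*n)/(c^2 + 12*c + 36)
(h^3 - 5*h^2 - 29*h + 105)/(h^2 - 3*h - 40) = (h^2 - 10*h + 21)/(h - 8)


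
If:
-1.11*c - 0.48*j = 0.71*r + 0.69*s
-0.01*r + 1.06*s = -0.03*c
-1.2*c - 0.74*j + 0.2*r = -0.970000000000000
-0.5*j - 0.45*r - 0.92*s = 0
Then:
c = 0.20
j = 0.76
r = -0.82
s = -0.01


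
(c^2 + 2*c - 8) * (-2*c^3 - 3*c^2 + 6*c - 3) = -2*c^5 - 7*c^4 + 16*c^3 + 33*c^2 - 54*c + 24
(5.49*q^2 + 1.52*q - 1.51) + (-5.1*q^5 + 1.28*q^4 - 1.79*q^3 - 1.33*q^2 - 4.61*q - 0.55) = -5.1*q^5 + 1.28*q^4 - 1.79*q^3 + 4.16*q^2 - 3.09*q - 2.06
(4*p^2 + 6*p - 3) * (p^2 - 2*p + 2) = 4*p^4 - 2*p^3 - 7*p^2 + 18*p - 6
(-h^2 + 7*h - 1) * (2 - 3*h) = 3*h^3 - 23*h^2 + 17*h - 2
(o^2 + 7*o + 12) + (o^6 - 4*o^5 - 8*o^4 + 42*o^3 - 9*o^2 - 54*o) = o^6 - 4*o^5 - 8*o^4 + 42*o^3 - 8*o^2 - 47*o + 12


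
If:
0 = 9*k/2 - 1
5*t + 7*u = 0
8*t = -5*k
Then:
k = 2/9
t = -5/36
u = 25/252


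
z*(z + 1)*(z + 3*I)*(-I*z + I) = -I*z^4 + 3*z^3 + I*z^2 - 3*z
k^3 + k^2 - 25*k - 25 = (k - 5)*(k + 1)*(k + 5)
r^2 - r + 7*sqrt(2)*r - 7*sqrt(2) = (r - 1)*(r + 7*sqrt(2))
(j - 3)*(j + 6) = j^2 + 3*j - 18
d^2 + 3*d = d*(d + 3)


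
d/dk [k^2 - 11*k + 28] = 2*k - 11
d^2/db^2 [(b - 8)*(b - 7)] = 2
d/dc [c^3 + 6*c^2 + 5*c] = 3*c^2 + 12*c + 5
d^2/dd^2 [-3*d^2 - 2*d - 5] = -6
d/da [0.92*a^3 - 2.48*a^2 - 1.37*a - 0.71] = 2.76*a^2 - 4.96*a - 1.37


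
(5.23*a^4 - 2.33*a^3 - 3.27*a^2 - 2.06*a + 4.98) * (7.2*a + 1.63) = 37.656*a^5 - 8.2511*a^4 - 27.3419*a^3 - 20.1621*a^2 + 32.4982*a + 8.1174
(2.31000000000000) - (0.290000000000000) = 2.02000000000000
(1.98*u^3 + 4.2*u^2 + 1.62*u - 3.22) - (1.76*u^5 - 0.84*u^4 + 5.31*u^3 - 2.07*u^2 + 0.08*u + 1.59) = -1.76*u^5 + 0.84*u^4 - 3.33*u^3 + 6.27*u^2 + 1.54*u - 4.81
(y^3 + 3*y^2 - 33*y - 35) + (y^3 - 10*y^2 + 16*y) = 2*y^3 - 7*y^2 - 17*y - 35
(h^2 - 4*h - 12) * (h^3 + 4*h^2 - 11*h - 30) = h^5 - 39*h^3 - 34*h^2 + 252*h + 360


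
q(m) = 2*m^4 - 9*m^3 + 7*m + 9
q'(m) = 8*m^3 - 27*m^2 + 7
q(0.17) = 10.15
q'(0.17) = 6.26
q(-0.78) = 8.55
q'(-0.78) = -13.22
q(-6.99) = 7808.48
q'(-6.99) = -4044.48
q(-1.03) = 13.88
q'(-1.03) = -30.39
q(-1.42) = 32.96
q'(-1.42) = -70.35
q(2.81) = -46.33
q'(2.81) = -28.69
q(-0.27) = 7.30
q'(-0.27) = 4.87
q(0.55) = 11.54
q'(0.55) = 0.16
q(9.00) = 6633.00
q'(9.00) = 3652.00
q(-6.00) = 4503.00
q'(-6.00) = -2693.00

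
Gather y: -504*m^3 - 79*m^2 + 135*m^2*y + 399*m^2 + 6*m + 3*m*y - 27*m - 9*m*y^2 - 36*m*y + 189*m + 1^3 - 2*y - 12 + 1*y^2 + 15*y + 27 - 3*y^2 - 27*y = -504*m^3 + 320*m^2 + 168*m + y^2*(-9*m - 2) + y*(135*m^2 - 33*m - 14) + 16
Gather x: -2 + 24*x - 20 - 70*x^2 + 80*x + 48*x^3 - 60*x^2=48*x^3 - 130*x^2 + 104*x - 22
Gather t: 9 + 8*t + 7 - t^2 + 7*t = -t^2 + 15*t + 16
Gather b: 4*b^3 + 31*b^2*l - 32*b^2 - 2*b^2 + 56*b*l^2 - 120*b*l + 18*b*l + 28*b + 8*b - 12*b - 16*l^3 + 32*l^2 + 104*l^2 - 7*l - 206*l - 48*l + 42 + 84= 4*b^3 + b^2*(31*l - 34) + b*(56*l^2 - 102*l + 24) - 16*l^3 + 136*l^2 - 261*l + 126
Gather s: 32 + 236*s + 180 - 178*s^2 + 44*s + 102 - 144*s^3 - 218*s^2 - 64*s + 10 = -144*s^3 - 396*s^2 + 216*s + 324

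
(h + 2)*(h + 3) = h^2 + 5*h + 6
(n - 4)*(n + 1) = n^2 - 3*n - 4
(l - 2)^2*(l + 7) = l^3 + 3*l^2 - 24*l + 28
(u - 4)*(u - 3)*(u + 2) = u^3 - 5*u^2 - 2*u + 24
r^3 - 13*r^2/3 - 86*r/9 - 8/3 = (r - 6)*(r + 1/3)*(r + 4/3)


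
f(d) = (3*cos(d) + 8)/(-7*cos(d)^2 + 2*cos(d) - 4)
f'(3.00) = 0.10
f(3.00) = -0.39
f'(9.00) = 0.34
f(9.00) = -0.45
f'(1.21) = -0.76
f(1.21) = -2.17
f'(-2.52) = -0.58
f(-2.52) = -0.54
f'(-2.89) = -0.19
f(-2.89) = -0.41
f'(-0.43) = 0.60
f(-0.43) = -1.35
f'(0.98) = -1.33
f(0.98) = -1.91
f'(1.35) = 0.16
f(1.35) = -2.22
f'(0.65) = -0.96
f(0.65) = -1.52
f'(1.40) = 0.55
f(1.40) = -2.20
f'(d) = (-14*sin(d)*cos(d) + 2*sin(d))*(3*cos(d) + 8)/(-7*cos(d)^2 + 2*cos(d) - 4)^2 - 3*sin(d)/(-7*cos(d)^2 + 2*cos(d) - 4) = 7*(-3*cos(d)^2 - 16*cos(d) + 4)*sin(d)/(7*sin(d)^2 + 2*cos(d) - 11)^2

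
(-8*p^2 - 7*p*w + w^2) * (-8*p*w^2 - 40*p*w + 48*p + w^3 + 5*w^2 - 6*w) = 64*p^3*w^2 + 320*p^3*w - 384*p^3 + 48*p^2*w^3 + 240*p^2*w^2 - 288*p^2*w - 15*p*w^4 - 75*p*w^3 + 90*p*w^2 + w^5 + 5*w^4 - 6*w^3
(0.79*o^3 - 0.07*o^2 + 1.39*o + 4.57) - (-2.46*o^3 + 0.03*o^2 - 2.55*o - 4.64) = 3.25*o^3 - 0.1*o^2 + 3.94*o + 9.21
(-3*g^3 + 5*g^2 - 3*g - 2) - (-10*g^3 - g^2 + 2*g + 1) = 7*g^3 + 6*g^2 - 5*g - 3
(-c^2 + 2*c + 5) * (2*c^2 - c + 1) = -2*c^4 + 5*c^3 + 7*c^2 - 3*c + 5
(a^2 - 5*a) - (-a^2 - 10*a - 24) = 2*a^2 + 5*a + 24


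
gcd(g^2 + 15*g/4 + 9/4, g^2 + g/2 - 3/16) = g + 3/4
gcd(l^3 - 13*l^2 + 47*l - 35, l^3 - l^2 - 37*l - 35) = l - 7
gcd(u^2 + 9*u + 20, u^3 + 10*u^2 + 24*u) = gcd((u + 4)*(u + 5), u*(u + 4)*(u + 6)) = u + 4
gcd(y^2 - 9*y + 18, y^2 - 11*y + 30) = y - 6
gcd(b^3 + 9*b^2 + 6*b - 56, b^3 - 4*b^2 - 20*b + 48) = b^2 + 2*b - 8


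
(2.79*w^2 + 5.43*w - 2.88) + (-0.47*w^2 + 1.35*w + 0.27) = 2.32*w^2 + 6.78*w - 2.61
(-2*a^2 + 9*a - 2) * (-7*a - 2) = 14*a^3 - 59*a^2 - 4*a + 4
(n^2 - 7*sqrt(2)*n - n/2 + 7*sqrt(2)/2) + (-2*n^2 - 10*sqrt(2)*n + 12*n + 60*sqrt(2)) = -n^2 - 17*sqrt(2)*n + 23*n/2 + 127*sqrt(2)/2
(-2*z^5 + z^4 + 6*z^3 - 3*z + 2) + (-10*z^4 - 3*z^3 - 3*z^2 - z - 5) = -2*z^5 - 9*z^4 + 3*z^3 - 3*z^2 - 4*z - 3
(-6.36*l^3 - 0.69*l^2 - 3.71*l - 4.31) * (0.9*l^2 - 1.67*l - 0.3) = -5.724*l^5 + 10.0002*l^4 - 0.2787*l^3 + 2.5237*l^2 + 8.3107*l + 1.293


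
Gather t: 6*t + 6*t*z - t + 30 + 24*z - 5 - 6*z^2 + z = t*(6*z + 5) - 6*z^2 + 25*z + 25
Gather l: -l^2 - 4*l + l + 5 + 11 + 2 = -l^2 - 3*l + 18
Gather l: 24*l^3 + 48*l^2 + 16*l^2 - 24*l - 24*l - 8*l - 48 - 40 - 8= 24*l^3 + 64*l^2 - 56*l - 96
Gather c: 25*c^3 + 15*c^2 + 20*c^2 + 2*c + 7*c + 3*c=25*c^3 + 35*c^2 + 12*c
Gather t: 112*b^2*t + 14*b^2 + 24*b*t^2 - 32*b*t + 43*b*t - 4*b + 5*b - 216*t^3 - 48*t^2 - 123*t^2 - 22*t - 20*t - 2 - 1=14*b^2 + b - 216*t^3 + t^2*(24*b - 171) + t*(112*b^2 + 11*b - 42) - 3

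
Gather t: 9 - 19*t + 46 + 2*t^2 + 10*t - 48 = 2*t^2 - 9*t + 7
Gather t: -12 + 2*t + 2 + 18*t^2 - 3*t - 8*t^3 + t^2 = -8*t^3 + 19*t^2 - t - 10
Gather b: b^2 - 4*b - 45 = b^2 - 4*b - 45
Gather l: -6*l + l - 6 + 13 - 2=5 - 5*l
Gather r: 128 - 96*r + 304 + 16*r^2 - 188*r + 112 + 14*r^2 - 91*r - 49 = 30*r^2 - 375*r + 495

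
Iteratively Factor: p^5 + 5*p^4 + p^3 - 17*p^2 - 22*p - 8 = (p + 1)*(p^4 + 4*p^3 - 3*p^2 - 14*p - 8) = (p + 1)^2*(p^3 + 3*p^2 - 6*p - 8) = (p - 2)*(p + 1)^2*(p^2 + 5*p + 4) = (p - 2)*(p + 1)^2*(p + 4)*(p + 1)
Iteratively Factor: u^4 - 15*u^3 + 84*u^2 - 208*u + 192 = (u - 3)*(u^3 - 12*u^2 + 48*u - 64) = (u - 4)*(u - 3)*(u^2 - 8*u + 16) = (u - 4)^2*(u - 3)*(u - 4)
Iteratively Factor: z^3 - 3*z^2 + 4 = (z + 1)*(z^2 - 4*z + 4) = (z - 2)*(z + 1)*(z - 2)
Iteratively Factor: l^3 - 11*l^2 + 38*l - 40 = (l - 5)*(l^2 - 6*l + 8) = (l - 5)*(l - 2)*(l - 4)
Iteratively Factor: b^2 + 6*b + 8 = (b + 4)*(b + 2)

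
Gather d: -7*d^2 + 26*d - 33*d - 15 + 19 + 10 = -7*d^2 - 7*d + 14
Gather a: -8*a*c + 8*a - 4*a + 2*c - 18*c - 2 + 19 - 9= a*(4 - 8*c) - 16*c + 8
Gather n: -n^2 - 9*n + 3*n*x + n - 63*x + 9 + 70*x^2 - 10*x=-n^2 + n*(3*x - 8) + 70*x^2 - 73*x + 9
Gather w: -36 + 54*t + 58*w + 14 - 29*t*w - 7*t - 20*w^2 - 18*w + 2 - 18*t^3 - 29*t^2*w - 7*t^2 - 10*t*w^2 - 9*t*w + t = -18*t^3 - 7*t^2 + 48*t + w^2*(-10*t - 20) + w*(-29*t^2 - 38*t + 40) - 20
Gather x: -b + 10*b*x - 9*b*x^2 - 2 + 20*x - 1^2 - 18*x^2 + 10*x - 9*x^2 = -b + x^2*(-9*b - 27) + x*(10*b + 30) - 3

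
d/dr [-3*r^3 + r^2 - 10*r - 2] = -9*r^2 + 2*r - 10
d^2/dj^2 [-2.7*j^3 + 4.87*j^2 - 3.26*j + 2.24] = 9.74 - 16.2*j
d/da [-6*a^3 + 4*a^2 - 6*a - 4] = -18*a^2 + 8*a - 6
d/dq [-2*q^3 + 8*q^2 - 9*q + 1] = -6*q^2 + 16*q - 9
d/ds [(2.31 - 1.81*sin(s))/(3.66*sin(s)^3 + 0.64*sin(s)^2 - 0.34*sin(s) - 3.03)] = (13.2492*sin(s)^3 - 24.2054*sin(s)^2 - 2.9568*sin(s) + 6.2697)*cos(s)/(13.3956*sin(s)^6 + 4.6848*sin(s)^5 - 2.0792*sin(s)^4 - 22.6148*sin(s)^3 - 3.7628*sin(s)^2 + 2.0604*sin(s) + 9.1809)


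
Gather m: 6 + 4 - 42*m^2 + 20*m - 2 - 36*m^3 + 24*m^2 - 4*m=-36*m^3 - 18*m^2 + 16*m + 8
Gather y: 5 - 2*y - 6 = -2*y - 1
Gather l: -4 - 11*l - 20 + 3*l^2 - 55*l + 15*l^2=18*l^2 - 66*l - 24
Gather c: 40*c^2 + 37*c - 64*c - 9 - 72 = 40*c^2 - 27*c - 81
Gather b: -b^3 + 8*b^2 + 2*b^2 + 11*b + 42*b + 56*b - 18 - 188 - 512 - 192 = -b^3 + 10*b^2 + 109*b - 910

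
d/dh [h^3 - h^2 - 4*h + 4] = 3*h^2 - 2*h - 4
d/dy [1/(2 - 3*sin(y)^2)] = 12*sin(2*y)/(3*cos(2*y) + 1)^2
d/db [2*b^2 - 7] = 4*b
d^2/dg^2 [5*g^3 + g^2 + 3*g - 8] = 30*g + 2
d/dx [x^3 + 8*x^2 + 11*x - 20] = 3*x^2 + 16*x + 11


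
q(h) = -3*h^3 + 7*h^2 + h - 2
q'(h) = -9*h^2 + 14*h + 1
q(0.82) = 1.87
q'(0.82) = 6.43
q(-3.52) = 212.06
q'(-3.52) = -159.79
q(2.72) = -7.86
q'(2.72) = -27.51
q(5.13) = -217.67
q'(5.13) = -164.03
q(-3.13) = 155.44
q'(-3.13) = -130.99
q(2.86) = -12.06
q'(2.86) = -32.58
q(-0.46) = -0.69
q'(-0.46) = -7.34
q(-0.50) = -0.38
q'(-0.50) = -8.25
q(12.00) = -4166.00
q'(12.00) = -1127.00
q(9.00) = -1613.00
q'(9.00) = -602.00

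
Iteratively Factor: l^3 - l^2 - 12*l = (l)*(l^2 - l - 12) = l*(l - 4)*(l + 3)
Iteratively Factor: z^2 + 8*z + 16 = (z + 4)*(z + 4)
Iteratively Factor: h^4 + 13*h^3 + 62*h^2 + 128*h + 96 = (h + 4)*(h^3 + 9*h^2 + 26*h + 24) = (h + 4)^2*(h^2 + 5*h + 6) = (h + 3)*(h + 4)^2*(h + 2)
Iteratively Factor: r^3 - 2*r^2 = (r)*(r^2 - 2*r) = r^2*(r - 2)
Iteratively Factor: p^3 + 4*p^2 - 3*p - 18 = (p + 3)*(p^2 + p - 6) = (p - 2)*(p + 3)*(p + 3)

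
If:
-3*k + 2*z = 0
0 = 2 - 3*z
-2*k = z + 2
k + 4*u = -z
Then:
No Solution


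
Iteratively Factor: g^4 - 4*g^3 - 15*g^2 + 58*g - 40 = (g - 2)*(g^3 - 2*g^2 - 19*g + 20) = (g - 5)*(g - 2)*(g^2 + 3*g - 4) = (g - 5)*(g - 2)*(g - 1)*(g + 4)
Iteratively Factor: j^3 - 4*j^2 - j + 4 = (j - 1)*(j^2 - 3*j - 4) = (j - 1)*(j + 1)*(j - 4)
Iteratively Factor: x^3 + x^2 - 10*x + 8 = (x + 4)*(x^2 - 3*x + 2) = (x - 1)*(x + 4)*(x - 2)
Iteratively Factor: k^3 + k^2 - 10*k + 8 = (k + 4)*(k^2 - 3*k + 2) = (k - 1)*(k + 4)*(k - 2)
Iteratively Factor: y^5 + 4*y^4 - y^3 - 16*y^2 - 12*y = (y + 3)*(y^4 + y^3 - 4*y^2 - 4*y) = (y + 1)*(y + 3)*(y^3 - 4*y) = (y - 2)*(y + 1)*(y + 3)*(y^2 + 2*y) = (y - 2)*(y + 1)*(y + 2)*(y + 3)*(y)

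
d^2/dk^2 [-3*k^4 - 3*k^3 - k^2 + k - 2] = -36*k^2 - 18*k - 2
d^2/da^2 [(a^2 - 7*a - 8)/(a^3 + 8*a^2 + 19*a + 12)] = 2*(a^3 - 24*a^2 - 204*a - 380)/(a^6 + 21*a^5 + 183*a^4 + 847*a^3 + 2196*a^2 + 3024*a + 1728)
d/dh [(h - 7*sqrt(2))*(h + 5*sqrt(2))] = 2*h - 2*sqrt(2)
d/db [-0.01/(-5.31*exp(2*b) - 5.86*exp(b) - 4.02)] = (-0.1062*exp(b) - 0.0586)*exp(b)/(5.31*exp(2*b) + 5.86*exp(b) + 4.02)^2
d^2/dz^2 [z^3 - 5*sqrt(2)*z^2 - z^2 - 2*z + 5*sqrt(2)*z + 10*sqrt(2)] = 6*z - 10*sqrt(2) - 2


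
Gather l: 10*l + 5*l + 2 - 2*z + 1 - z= 15*l - 3*z + 3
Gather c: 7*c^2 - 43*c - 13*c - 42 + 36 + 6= 7*c^2 - 56*c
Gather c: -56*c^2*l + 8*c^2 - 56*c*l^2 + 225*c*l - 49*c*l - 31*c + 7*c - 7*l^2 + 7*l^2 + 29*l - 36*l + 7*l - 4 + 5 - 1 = c^2*(8 - 56*l) + c*(-56*l^2 + 176*l - 24)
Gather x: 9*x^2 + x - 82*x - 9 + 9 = 9*x^2 - 81*x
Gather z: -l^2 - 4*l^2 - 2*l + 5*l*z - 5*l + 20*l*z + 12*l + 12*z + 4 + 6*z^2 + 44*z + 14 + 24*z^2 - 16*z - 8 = -5*l^2 + 5*l + 30*z^2 + z*(25*l + 40) + 10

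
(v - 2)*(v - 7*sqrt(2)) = v^2 - 7*sqrt(2)*v - 2*v + 14*sqrt(2)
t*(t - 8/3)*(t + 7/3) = t^3 - t^2/3 - 56*t/9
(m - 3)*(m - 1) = m^2 - 4*m + 3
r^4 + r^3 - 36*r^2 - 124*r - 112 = (r - 7)*(r + 2)^2*(r + 4)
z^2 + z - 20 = (z - 4)*(z + 5)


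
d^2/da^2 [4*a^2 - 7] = 8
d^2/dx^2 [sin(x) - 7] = -sin(x)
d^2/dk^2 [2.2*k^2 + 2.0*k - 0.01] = 4.40000000000000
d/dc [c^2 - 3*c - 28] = 2*c - 3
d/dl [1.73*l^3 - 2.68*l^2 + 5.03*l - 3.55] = 5.19*l^2 - 5.36*l + 5.03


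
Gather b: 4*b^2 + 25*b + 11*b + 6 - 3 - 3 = 4*b^2 + 36*b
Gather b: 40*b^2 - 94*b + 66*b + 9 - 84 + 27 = 40*b^2 - 28*b - 48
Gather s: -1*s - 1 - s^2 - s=-s^2 - 2*s - 1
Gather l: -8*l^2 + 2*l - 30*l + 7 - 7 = -8*l^2 - 28*l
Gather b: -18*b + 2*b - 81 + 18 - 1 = -16*b - 64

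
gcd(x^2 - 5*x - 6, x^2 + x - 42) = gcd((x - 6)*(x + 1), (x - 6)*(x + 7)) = x - 6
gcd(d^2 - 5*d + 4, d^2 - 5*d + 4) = d^2 - 5*d + 4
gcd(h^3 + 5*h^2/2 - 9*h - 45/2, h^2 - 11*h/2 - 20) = h + 5/2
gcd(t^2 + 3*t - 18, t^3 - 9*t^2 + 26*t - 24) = t - 3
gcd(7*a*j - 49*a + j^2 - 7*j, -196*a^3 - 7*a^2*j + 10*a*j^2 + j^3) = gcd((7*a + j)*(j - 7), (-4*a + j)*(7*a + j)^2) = 7*a + j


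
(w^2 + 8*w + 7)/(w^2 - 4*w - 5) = (w + 7)/(w - 5)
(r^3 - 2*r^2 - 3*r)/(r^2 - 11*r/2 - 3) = 2*r*(-r^2 + 2*r + 3)/(-2*r^2 + 11*r + 6)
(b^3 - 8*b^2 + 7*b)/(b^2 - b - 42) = b*(b - 1)/(b + 6)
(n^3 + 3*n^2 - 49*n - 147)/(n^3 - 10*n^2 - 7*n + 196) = (n^2 + 10*n + 21)/(n^2 - 3*n - 28)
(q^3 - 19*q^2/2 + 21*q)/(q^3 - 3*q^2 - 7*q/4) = 2*(q - 6)/(2*q + 1)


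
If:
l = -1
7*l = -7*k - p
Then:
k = 1 - p/7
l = -1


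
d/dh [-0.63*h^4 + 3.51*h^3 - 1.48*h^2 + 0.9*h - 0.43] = -2.52*h^3 + 10.53*h^2 - 2.96*h + 0.9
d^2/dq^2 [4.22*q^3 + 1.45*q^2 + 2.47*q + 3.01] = 25.32*q + 2.9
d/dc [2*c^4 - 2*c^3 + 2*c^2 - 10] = 2*c*(4*c^2 - 3*c + 2)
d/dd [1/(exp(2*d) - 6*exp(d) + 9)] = 2*(3 - exp(d))*exp(d)/(exp(2*d) - 6*exp(d) + 9)^2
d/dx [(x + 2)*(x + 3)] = 2*x + 5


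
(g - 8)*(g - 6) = g^2 - 14*g + 48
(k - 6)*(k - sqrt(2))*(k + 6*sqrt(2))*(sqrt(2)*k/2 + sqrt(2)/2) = sqrt(2)*k^4/2 - 5*sqrt(2)*k^3/2 + 5*k^3 - 25*k^2 - 9*sqrt(2)*k^2 - 30*k + 30*sqrt(2)*k + 36*sqrt(2)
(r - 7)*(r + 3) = r^2 - 4*r - 21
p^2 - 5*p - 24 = (p - 8)*(p + 3)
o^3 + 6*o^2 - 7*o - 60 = (o - 3)*(o + 4)*(o + 5)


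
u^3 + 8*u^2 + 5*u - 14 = (u - 1)*(u + 2)*(u + 7)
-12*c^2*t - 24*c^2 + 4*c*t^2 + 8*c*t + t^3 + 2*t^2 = (-2*c + t)*(6*c + t)*(t + 2)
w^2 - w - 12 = (w - 4)*(w + 3)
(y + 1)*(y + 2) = y^2 + 3*y + 2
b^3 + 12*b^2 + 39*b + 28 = (b + 1)*(b + 4)*(b + 7)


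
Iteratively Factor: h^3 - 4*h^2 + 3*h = (h)*(h^2 - 4*h + 3) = h*(h - 1)*(h - 3)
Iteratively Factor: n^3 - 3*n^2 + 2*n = (n - 1)*(n^2 - 2*n) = (n - 2)*(n - 1)*(n)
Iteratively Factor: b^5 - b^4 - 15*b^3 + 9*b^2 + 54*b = (b)*(b^4 - b^3 - 15*b^2 + 9*b + 54) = b*(b - 3)*(b^3 + 2*b^2 - 9*b - 18) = b*(b - 3)*(b + 2)*(b^2 - 9) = b*(b - 3)^2*(b + 2)*(b + 3)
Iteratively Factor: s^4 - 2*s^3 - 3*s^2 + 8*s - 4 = (s - 1)*(s^3 - s^2 - 4*s + 4) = (s - 2)*(s - 1)*(s^2 + s - 2) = (s - 2)*(s - 1)^2*(s + 2)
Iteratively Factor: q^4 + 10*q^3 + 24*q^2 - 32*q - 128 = (q - 2)*(q^3 + 12*q^2 + 48*q + 64) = (q - 2)*(q + 4)*(q^2 + 8*q + 16) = (q - 2)*(q + 4)^2*(q + 4)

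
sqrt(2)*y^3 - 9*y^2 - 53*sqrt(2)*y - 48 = (y - 8*sqrt(2))*(y + 3*sqrt(2))*(sqrt(2)*y + 1)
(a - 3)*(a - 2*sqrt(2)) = a^2 - 3*a - 2*sqrt(2)*a + 6*sqrt(2)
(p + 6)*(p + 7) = p^2 + 13*p + 42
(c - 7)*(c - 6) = c^2 - 13*c + 42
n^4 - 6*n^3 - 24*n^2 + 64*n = n*(n - 8)*(n - 2)*(n + 4)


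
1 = 1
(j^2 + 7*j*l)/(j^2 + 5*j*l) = (j + 7*l)/(j + 5*l)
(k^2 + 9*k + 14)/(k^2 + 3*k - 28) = (k + 2)/(k - 4)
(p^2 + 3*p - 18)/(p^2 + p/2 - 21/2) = 2*(p + 6)/(2*p + 7)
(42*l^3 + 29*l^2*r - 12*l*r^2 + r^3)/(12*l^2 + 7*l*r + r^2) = (42*l^3 + 29*l^2*r - 12*l*r^2 + r^3)/(12*l^2 + 7*l*r + r^2)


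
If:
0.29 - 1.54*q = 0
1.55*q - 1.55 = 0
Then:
No Solution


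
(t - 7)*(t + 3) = t^2 - 4*t - 21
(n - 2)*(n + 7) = n^2 + 5*n - 14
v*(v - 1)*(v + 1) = v^3 - v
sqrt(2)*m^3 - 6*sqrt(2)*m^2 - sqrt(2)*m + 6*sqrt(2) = (m - 6)*(m - 1)*(sqrt(2)*m + sqrt(2))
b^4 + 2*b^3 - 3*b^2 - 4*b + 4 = (b - 1)^2*(b + 2)^2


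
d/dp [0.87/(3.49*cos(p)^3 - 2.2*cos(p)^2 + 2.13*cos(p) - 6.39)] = (9.1089*cos(p)^2 - 3.828*cos(p) + 1.8531)*sin(p)/(3.49*cos(p)^3 - 2.2*cos(p)^2 + 2.13*cos(p) - 6.39)^2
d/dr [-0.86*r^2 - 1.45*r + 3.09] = -1.72*r - 1.45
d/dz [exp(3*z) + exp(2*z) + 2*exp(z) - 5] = (3*exp(2*z) + 2*exp(z) + 2)*exp(z)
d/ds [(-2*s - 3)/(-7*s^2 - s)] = (-14*s^2 - 42*s - 3)/(s^2*(49*s^2 + 14*s + 1))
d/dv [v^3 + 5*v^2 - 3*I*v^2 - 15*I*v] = 3*v^2 + v*(10 - 6*I) - 15*I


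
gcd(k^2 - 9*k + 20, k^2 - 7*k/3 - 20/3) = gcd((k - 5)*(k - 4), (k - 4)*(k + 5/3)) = k - 4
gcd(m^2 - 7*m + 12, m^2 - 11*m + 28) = m - 4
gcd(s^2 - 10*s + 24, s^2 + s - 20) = s - 4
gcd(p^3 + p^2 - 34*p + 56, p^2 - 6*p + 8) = p^2 - 6*p + 8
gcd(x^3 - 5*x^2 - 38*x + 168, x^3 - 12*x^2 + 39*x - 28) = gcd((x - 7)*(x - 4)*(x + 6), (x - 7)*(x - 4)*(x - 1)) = x^2 - 11*x + 28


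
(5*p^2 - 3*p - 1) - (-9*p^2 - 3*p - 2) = 14*p^2 + 1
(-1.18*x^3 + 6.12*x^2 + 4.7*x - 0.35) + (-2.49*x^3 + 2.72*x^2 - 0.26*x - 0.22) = -3.67*x^3 + 8.84*x^2 + 4.44*x - 0.57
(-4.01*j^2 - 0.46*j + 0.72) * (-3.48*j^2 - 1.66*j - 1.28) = 13.9548*j^4 + 8.2574*j^3 + 3.3908*j^2 - 0.6064*j - 0.9216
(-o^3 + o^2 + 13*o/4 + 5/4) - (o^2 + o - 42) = -o^3 + 9*o/4 + 173/4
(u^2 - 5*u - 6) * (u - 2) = u^3 - 7*u^2 + 4*u + 12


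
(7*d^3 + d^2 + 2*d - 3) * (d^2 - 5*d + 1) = 7*d^5 - 34*d^4 + 4*d^3 - 12*d^2 + 17*d - 3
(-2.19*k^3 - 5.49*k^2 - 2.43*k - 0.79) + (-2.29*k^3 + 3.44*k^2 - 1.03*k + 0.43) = -4.48*k^3 - 2.05*k^2 - 3.46*k - 0.36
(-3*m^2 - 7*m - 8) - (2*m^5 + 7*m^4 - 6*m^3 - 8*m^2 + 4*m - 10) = -2*m^5 - 7*m^4 + 6*m^3 + 5*m^2 - 11*m + 2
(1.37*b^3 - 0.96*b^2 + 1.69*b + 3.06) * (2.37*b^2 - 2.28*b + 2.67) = 3.2469*b^5 - 5.3988*b^4 + 9.852*b^3 + 0.8358*b^2 - 2.4645*b + 8.1702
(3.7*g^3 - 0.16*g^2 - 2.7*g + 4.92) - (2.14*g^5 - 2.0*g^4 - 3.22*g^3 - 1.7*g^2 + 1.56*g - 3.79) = -2.14*g^5 + 2.0*g^4 + 6.92*g^3 + 1.54*g^2 - 4.26*g + 8.71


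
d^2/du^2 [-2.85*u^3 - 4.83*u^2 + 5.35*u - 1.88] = -17.1*u - 9.66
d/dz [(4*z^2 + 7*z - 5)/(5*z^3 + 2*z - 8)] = ((8*z + 7)*(5*z^3 + 2*z - 8) - (15*z^2 + 2)*(4*z^2 + 7*z - 5))/(5*z^3 + 2*z - 8)^2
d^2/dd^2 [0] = 0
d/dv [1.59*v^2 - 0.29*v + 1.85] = 3.18*v - 0.29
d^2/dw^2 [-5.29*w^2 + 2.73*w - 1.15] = -10.5800000000000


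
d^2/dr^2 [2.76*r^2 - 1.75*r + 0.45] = 5.52000000000000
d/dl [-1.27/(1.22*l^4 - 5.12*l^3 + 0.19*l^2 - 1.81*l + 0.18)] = (6.1976*l^3 - 19.5072*l^2 + 0.4826*l - 2.2987)/(1.22*l^4 - 5.12*l^3 + 0.19*l^2 - 1.81*l + 0.18)^2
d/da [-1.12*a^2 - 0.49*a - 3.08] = -2.24*a - 0.49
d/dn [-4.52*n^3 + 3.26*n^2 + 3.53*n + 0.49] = -13.56*n^2 + 6.52*n + 3.53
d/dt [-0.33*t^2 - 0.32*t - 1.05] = -0.66*t - 0.32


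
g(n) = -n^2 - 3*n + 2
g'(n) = -2*n - 3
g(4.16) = -27.79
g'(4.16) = -11.32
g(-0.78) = 3.73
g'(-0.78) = -1.44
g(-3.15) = 1.53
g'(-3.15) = 3.30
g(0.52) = 0.17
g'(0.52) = -4.04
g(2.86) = -14.76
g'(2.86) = -8.72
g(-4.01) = -2.05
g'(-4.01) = 5.02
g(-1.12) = 4.11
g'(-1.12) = -0.76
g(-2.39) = 3.46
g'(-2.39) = 1.78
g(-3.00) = 2.00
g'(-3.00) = 3.00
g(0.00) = 2.00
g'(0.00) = -3.00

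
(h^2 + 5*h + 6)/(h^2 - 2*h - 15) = (h + 2)/(h - 5)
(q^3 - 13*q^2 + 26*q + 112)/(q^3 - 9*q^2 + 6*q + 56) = (q - 8)/(q - 4)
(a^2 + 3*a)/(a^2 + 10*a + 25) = a*(a + 3)/(a^2 + 10*a + 25)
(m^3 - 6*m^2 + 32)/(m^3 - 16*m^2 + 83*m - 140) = (m^2 - 2*m - 8)/(m^2 - 12*m + 35)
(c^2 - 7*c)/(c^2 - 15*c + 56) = c/(c - 8)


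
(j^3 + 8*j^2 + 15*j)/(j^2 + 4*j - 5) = j*(j + 3)/(j - 1)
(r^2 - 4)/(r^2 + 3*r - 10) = (r + 2)/(r + 5)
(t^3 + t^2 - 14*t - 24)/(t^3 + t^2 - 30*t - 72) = (t^2 - 2*t - 8)/(t^2 - 2*t - 24)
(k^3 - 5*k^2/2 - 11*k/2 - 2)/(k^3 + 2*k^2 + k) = (k^2 - 7*k/2 - 2)/(k*(k + 1))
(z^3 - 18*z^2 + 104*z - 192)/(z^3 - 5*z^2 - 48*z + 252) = (z^2 - 12*z + 32)/(z^2 + z - 42)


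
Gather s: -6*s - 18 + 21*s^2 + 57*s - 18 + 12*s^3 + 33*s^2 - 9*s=12*s^3 + 54*s^2 + 42*s - 36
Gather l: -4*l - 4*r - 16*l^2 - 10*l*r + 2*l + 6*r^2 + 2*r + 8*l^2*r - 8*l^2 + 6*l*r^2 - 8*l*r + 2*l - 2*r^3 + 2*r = l^2*(8*r - 24) + l*(6*r^2 - 18*r) - 2*r^3 + 6*r^2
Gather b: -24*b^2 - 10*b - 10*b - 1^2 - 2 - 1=-24*b^2 - 20*b - 4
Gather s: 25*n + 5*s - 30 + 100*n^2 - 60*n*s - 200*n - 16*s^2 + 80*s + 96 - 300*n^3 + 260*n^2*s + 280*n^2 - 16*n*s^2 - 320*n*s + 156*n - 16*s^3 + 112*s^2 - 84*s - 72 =-300*n^3 + 380*n^2 - 19*n - 16*s^3 + s^2*(96 - 16*n) + s*(260*n^2 - 380*n + 1) - 6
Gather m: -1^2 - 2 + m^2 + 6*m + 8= m^2 + 6*m + 5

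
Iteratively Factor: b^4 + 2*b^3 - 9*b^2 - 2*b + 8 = (b + 4)*(b^3 - 2*b^2 - b + 2) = (b + 1)*(b + 4)*(b^2 - 3*b + 2) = (b - 2)*(b + 1)*(b + 4)*(b - 1)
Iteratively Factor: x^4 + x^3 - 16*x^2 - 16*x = (x - 4)*(x^3 + 5*x^2 + 4*x) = (x - 4)*(x + 4)*(x^2 + x) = x*(x - 4)*(x + 4)*(x + 1)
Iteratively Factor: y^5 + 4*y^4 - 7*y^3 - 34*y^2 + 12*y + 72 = (y + 3)*(y^4 + y^3 - 10*y^2 - 4*y + 24) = (y + 3)^2*(y^3 - 2*y^2 - 4*y + 8) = (y + 2)*(y + 3)^2*(y^2 - 4*y + 4) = (y - 2)*(y + 2)*(y + 3)^2*(y - 2)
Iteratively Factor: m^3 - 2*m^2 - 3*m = (m + 1)*(m^2 - 3*m) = (m - 3)*(m + 1)*(m)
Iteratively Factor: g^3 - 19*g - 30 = (g + 3)*(g^2 - 3*g - 10) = (g + 2)*(g + 3)*(g - 5)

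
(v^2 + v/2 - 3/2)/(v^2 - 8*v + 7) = (v + 3/2)/(v - 7)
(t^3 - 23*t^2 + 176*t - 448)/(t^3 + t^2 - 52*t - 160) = (t^2 - 15*t + 56)/(t^2 + 9*t + 20)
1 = 1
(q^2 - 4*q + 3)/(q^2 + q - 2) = (q - 3)/(q + 2)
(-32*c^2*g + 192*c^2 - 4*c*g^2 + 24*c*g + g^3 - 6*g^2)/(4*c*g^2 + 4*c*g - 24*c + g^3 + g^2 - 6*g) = (-8*c*g + 48*c + g^2 - 6*g)/(g^2 + g - 6)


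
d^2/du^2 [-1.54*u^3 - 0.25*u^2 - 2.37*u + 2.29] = -9.24*u - 0.5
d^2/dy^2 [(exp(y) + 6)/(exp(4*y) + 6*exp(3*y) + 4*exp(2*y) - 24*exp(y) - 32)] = (9*exp(6*y) + 126*exp(5*y) + 440*exp(4*y) + 256*exp(3*y) + 240*exp(2*y) + 2336*exp(y) - 896)*exp(y)/(exp(10*y) + 14*exp(9*y) + 60*exp(8*y) - 8*exp(7*y) - 688*exp(6*y) - 1248*exp(5*y) + 1856*exp(4*y) + 6784*exp(3*y) + 1536*exp(2*y) - 10240*exp(y) - 8192)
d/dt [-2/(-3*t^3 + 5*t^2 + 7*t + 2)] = 2*(-9*t^2 + 10*t + 7)/(-3*t^3 + 5*t^2 + 7*t + 2)^2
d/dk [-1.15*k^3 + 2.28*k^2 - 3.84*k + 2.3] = -3.45*k^2 + 4.56*k - 3.84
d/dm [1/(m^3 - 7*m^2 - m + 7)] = (-3*m^2 + 14*m + 1)/(m^3 - 7*m^2 - m + 7)^2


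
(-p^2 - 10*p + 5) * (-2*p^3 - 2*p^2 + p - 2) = 2*p^5 + 22*p^4 + 9*p^3 - 18*p^2 + 25*p - 10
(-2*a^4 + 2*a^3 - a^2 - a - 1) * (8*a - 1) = -16*a^5 + 18*a^4 - 10*a^3 - 7*a^2 - 7*a + 1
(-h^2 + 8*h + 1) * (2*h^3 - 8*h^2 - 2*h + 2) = -2*h^5 + 24*h^4 - 60*h^3 - 26*h^2 + 14*h + 2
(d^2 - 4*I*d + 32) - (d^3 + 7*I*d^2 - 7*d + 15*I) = -d^3 + d^2 - 7*I*d^2 + 7*d - 4*I*d + 32 - 15*I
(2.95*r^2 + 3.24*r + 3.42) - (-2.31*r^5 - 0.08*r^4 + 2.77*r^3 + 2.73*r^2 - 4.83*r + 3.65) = 2.31*r^5 + 0.08*r^4 - 2.77*r^3 + 0.22*r^2 + 8.07*r - 0.23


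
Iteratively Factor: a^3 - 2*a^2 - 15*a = (a + 3)*(a^2 - 5*a) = (a - 5)*(a + 3)*(a)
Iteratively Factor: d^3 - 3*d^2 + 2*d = (d - 2)*(d^2 - d) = d*(d - 2)*(d - 1)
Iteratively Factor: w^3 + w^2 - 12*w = (w + 4)*(w^2 - 3*w) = w*(w + 4)*(w - 3)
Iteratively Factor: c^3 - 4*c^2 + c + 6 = (c - 3)*(c^2 - c - 2) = (c - 3)*(c - 2)*(c + 1)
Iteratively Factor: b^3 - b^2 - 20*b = (b)*(b^2 - b - 20) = b*(b + 4)*(b - 5)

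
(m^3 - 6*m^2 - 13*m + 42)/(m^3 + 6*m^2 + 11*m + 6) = (m^2 - 9*m + 14)/(m^2 + 3*m + 2)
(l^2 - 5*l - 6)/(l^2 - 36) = (l + 1)/(l + 6)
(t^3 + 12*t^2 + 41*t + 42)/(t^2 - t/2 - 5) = 2*(t^2 + 10*t + 21)/(2*t - 5)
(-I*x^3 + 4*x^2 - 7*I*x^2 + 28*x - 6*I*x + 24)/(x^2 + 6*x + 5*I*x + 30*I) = (-I*x^2 + x*(4 - I) + 4)/(x + 5*I)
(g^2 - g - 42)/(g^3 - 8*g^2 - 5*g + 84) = (g + 6)/(g^2 - g - 12)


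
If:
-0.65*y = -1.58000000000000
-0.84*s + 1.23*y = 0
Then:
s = 3.56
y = 2.43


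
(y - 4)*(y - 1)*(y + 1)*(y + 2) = y^4 - 2*y^3 - 9*y^2 + 2*y + 8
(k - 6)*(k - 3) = k^2 - 9*k + 18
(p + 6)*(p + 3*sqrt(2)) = p^2 + 3*sqrt(2)*p + 6*p + 18*sqrt(2)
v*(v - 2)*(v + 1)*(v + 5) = v^4 + 4*v^3 - 7*v^2 - 10*v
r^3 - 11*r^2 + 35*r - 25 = (r - 5)^2*(r - 1)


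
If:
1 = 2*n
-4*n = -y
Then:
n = 1/2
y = 2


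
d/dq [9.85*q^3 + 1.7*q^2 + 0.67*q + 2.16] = 29.55*q^2 + 3.4*q + 0.67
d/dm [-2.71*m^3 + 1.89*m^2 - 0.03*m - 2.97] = -8.13*m^2 + 3.78*m - 0.03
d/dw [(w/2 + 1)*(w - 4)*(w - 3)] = 3*w^2/2 - 5*w - 1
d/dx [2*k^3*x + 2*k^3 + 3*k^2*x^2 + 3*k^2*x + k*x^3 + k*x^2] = k*(2*k^2 + 6*k*x + 3*k + 3*x^2 + 2*x)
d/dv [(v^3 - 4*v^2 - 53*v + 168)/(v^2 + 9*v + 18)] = (v^4 + 18*v^3 + 71*v^2 - 480*v - 2466)/(v^4 + 18*v^3 + 117*v^2 + 324*v + 324)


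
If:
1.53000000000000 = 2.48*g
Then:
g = 0.62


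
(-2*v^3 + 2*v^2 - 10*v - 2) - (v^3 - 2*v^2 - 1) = -3*v^3 + 4*v^2 - 10*v - 1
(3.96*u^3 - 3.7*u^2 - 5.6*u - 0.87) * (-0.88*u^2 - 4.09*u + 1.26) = -3.4848*u^5 - 12.9404*u^4 + 25.0506*u^3 + 19.0076*u^2 - 3.4977*u - 1.0962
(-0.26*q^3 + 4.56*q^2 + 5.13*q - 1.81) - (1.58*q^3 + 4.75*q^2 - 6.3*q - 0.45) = -1.84*q^3 - 0.19*q^2 + 11.43*q - 1.36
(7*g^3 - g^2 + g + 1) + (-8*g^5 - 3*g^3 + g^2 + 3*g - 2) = -8*g^5 + 4*g^3 + 4*g - 1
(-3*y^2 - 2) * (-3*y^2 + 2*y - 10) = 9*y^4 - 6*y^3 + 36*y^2 - 4*y + 20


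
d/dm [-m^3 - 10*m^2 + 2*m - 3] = -3*m^2 - 20*m + 2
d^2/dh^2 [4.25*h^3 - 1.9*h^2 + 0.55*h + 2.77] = 25.5*h - 3.8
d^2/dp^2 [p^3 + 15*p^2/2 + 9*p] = 6*p + 15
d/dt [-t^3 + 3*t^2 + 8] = 3*t*(2 - t)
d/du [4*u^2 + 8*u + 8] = 8*u + 8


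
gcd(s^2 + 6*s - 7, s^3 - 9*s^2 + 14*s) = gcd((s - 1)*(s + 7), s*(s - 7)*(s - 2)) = 1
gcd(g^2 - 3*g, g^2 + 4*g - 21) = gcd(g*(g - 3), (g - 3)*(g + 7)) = g - 3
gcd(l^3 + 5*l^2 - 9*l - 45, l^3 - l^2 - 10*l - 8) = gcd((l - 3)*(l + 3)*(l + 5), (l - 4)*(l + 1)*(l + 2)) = 1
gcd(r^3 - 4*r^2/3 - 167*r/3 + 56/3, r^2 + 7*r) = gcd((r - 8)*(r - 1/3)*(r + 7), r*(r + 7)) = r + 7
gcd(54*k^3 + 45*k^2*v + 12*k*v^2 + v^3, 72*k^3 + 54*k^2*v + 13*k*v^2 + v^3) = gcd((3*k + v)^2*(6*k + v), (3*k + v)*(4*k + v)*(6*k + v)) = 18*k^2 + 9*k*v + v^2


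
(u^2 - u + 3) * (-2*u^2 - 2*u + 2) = -2*u^4 - 2*u^2 - 8*u + 6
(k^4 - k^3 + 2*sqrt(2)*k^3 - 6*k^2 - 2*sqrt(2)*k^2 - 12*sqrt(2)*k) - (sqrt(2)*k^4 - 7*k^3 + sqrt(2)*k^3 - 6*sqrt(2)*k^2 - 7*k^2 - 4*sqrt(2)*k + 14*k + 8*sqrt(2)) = -sqrt(2)*k^4 + k^4 + sqrt(2)*k^3 + 6*k^3 + k^2 + 4*sqrt(2)*k^2 - 14*k - 8*sqrt(2)*k - 8*sqrt(2)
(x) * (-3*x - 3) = -3*x^2 - 3*x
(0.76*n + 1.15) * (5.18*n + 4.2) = 3.9368*n^2 + 9.149*n + 4.83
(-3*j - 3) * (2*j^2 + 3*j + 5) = -6*j^3 - 15*j^2 - 24*j - 15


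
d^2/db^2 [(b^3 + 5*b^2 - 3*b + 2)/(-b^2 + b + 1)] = 8*(-b^3 - 6*b^2 + 3*b - 3)/(b^6 - 3*b^5 + 5*b^3 - 3*b - 1)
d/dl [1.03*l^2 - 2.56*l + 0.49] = 2.06*l - 2.56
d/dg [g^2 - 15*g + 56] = 2*g - 15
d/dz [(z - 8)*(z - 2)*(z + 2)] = 3*z^2 - 16*z - 4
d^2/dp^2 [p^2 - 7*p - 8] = 2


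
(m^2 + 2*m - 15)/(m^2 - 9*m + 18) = (m + 5)/(m - 6)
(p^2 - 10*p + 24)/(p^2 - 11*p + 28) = (p - 6)/(p - 7)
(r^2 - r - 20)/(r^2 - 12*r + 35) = (r + 4)/(r - 7)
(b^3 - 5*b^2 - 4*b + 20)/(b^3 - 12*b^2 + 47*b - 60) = (b^2 - 4)/(b^2 - 7*b + 12)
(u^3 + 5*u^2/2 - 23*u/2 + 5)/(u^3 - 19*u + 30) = (u - 1/2)/(u - 3)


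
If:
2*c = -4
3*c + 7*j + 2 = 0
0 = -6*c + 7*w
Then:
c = -2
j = 4/7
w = -12/7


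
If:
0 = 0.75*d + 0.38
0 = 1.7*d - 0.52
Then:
No Solution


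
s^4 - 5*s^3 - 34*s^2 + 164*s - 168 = (s - 7)*(s - 2)^2*(s + 6)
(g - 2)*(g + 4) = g^2 + 2*g - 8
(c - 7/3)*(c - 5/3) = c^2 - 4*c + 35/9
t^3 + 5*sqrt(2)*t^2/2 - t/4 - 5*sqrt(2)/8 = (t - 1/2)*(t + 1/2)*(t + 5*sqrt(2)/2)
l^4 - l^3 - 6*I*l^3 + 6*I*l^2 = l^2*(l - 1)*(l - 6*I)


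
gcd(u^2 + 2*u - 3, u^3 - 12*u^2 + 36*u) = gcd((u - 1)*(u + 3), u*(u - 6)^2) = 1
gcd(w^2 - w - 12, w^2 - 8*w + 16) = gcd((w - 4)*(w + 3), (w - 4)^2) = w - 4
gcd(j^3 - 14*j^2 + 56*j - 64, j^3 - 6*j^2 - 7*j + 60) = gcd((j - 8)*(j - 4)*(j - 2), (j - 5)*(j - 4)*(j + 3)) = j - 4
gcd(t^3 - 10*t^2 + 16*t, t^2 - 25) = 1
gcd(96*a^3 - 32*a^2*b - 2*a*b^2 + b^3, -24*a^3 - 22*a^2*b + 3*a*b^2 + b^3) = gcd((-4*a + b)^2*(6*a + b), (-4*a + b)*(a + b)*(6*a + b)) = 24*a^2 - 2*a*b - b^2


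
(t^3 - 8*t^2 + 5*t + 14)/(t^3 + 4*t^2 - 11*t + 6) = (t^3 - 8*t^2 + 5*t + 14)/(t^3 + 4*t^2 - 11*t + 6)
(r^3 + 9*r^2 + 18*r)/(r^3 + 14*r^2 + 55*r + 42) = r*(r + 3)/(r^2 + 8*r + 7)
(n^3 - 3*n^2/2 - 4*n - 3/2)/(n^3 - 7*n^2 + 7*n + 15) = (n + 1/2)/(n - 5)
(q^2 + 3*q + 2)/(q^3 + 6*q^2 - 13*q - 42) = (q + 1)/(q^2 + 4*q - 21)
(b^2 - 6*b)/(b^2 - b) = (b - 6)/(b - 1)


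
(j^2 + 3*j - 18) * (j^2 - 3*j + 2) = j^4 - 25*j^2 + 60*j - 36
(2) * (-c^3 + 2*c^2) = -2*c^3 + 4*c^2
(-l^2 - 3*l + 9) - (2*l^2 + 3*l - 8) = -3*l^2 - 6*l + 17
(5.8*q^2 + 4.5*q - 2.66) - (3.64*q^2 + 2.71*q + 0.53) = 2.16*q^2 + 1.79*q - 3.19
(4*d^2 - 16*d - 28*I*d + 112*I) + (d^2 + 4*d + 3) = 5*d^2 - 12*d - 28*I*d + 3 + 112*I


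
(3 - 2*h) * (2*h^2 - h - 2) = -4*h^3 + 8*h^2 + h - 6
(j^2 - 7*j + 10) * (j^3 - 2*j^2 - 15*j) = j^5 - 9*j^4 + 9*j^3 + 85*j^2 - 150*j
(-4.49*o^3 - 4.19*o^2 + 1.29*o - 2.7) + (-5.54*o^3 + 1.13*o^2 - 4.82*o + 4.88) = -10.03*o^3 - 3.06*o^2 - 3.53*o + 2.18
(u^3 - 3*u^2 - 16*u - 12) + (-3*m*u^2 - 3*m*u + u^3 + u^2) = -3*m*u^2 - 3*m*u + 2*u^3 - 2*u^2 - 16*u - 12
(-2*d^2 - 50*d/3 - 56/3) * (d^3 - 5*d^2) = -2*d^5 - 20*d^4/3 + 194*d^3/3 + 280*d^2/3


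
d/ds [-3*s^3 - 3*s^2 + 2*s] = -9*s^2 - 6*s + 2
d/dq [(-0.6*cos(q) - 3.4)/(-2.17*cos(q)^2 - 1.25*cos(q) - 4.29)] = (1.302*cos(q)^2 + 14.756*cos(q) + 1.676)*sin(q)/(4.7089*cos(q)^4 + 5.425*cos(q)^3 + 20.1811*cos(q)^2 + 10.725*cos(q) + 18.4041)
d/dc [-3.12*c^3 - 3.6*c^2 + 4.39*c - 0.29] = -9.36*c^2 - 7.2*c + 4.39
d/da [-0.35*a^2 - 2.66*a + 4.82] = -0.7*a - 2.66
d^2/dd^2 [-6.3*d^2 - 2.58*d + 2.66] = -12.6000000000000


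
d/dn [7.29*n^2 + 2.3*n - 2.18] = 14.58*n + 2.3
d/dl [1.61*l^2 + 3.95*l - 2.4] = 3.22*l + 3.95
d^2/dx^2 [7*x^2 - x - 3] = 14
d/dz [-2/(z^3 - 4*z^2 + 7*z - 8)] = 2*(3*z^2 - 8*z + 7)/(z^3 - 4*z^2 + 7*z - 8)^2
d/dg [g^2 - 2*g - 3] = 2*g - 2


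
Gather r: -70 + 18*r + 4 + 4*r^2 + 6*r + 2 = 4*r^2 + 24*r - 64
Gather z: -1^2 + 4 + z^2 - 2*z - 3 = z^2 - 2*z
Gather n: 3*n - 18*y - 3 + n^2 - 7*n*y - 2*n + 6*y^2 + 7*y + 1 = n^2 + n*(1 - 7*y) + 6*y^2 - 11*y - 2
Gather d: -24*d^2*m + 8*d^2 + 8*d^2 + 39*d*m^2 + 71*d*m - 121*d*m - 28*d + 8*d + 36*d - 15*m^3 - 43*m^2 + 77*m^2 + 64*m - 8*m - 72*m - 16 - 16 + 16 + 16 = d^2*(16 - 24*m) + d*(39*m^2 - 50*m + 16) - 15*m^3 + 34*m^2 - 16*m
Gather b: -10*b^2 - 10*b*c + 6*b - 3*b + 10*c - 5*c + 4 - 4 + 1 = -10*b^2 + b*(3 - 10*c) + 5*c + 1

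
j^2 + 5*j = j*(j + 5)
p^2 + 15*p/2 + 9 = (p + 3/2)*(p + 6)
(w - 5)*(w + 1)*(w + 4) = w^3 - 21*w - 20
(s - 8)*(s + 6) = s^2 - 2*s - 48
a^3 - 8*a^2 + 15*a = a*(a - 5)*(a - 3)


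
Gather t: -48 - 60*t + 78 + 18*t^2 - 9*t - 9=18*t^2 - 69*t + 21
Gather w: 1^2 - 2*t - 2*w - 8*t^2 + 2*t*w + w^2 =-8*t^2 - 2*t + w^2 + w*(2*t - 2) + 1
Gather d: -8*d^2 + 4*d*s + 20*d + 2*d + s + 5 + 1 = -8*d^2 + d*(4*s + 22) + s + 6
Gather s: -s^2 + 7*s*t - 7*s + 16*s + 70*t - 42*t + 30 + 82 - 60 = -s^2 + s*(7*t + 9) + 28*t + 52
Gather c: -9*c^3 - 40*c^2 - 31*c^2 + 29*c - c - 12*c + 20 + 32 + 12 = -9*c^3 - 71*c^2 + 16*c + 64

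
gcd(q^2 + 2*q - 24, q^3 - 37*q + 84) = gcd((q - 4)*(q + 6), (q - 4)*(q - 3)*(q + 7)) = q - 4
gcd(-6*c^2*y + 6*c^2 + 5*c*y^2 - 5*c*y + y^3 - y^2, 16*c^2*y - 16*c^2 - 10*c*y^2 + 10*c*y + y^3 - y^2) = y - 1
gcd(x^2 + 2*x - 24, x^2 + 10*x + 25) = 1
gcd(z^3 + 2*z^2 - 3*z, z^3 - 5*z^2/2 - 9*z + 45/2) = z + 3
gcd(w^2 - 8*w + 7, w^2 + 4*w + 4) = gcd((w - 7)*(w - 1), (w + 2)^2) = 1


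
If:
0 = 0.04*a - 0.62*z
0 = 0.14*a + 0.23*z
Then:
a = 0.00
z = 0.00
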